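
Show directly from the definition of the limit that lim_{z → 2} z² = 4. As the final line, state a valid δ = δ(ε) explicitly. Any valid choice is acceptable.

δ = min(2, ε/6)

Let ε > 0. We seek δ > 0 with 0 < |z − 2| < δ ⇒ |z² − 4| < ε.
Factor: z² − 4 = (z − 2)(z + 2), so |z² − 4| = |z − 2|·|z + 2|.
Restrict δ ≤ 2. Then |z − 2| < 2 gives |z| < 4, so by the triangle inequality |z + 2| ≤ 4 + 2 = 6.
Hence |z² − 4| ≤ 6|z − 2|, which is < ε once |z − 2| < ε/6.
Take δ = min(2, ε/6). If 0 < |z − 2| < δ then both bounds hold and |z² − 4| ≤ 6|z − 2| < 6·(ε/6) = ε.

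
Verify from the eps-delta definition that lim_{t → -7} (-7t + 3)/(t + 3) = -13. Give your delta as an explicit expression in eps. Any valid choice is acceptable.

Let eps > 0 be given. We want delta > 0 with 0 < |t + 7| < delta ⇒ |(-7t + 3)/(t + 3) + 13| < eps.
Combining over a common denominator, (-7t + 3)/(t + 3) + 13 = [(-7t + 3)·(-4) − 52·(t + 3)] / [(-4)·(t + 3)] = -24(t + 7) / ((-4)(t + 3)).
So |(-7t + 3)/(t + 3) + 13| = 24|t + 7| / (4·|t + 3|).
Restrict delta ≤ 2. Then |t + 7| < 2 gives |t + 3| = |(t + 7) + (-4)| ≥ 4 − 2 = 2.
Hence |(-7t + 3)/(t + 3) + 13| < 24|t + 7|/(4·2) = 3|t + 7|, which is < eps once |t + 7| < (1/3)eps.
Take delta = min(2, (1/3)eps). Then 0 < |t + 7| < delta forces both bounds, so |(-7t + 3)/(t + 3) + 13| < eps.

delta = min(2, (1/3)eps)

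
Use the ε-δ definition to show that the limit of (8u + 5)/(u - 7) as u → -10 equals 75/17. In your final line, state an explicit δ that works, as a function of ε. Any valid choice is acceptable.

δ = min(17/2, (289/122)ε)

Suppose ε > 0. We want δ > 0 with 0 < |u + 10| < δ ⇒ |(8u + 5)/(u - 7) − (75/17)| < ε.
Combining over a common denominator, (8u + 5)/(u - 7) − (75/17) = [(8u + 5)·(-17) − (-75)·(u - 7)] / [(-17)·(u - 7)] = -61(u + 10) / ((-17)(u - 7)).
So |(8u + 5)/(u - 7) − (75/17)| = 61|u + 10| / (17·|u − 7|).
Require δ ≤ 17/2, so |u − 7| ≥ |-17| − |u + 10| > 17 − 17/2 = 17/2.
Hence |(8u + 5)/(u - 7) − (75/17)| < 61|u + 10|/(17·(17/2)) = (122/289)|u + 10|, which is < ε once |u + 10| < (289/122)ε.
Take δ = min(17/2, (289/122)ε). Then 0 < |u + 10| < δ forces both bounds, so |(8u + 5)/(u - 7) − (75/17)| < ε.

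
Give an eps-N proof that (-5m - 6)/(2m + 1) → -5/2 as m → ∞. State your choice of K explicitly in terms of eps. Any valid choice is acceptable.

Let eps > 0 be given. For m ≥ 1, |(-5m - 6)/(2m + 1) + 5/2| = |-7|/(2(2m + 1)) = 7/(2(2m + 1)).
Since 2m + 1 ≥ 2m for m ≥ 1, this is ≤ 7/(2·2m) = (7/4)/m.
So |(-5m - 6)/(2m + 1) + 5/2| < eps whenever m > (7/4)/eps.
Take K = (7/4)/eps. If m > K then |(-5m - 6)/(2m + 1) + 5/2| ≤ (7/4)/m < eps.

K = (7/4)/eps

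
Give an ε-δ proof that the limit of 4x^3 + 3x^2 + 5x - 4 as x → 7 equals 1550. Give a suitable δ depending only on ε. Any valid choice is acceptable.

δ = min(2, ε/825)

Suppose ε > 0. We want δ > 0 such that 0 < |x − 7| < δ implies |(4x^3 + 3x^2 + 5x - 4) − 1550| < ε.
(4x^3 + 3x^2 + 5x - 4) − 1550 = 4x^3 + 3x^2 + 5x - 1554 = (x − 7)(4x^2 + 31x + 222).
So |(4x^3 + 3x^2 + 5x - 4) − 1550| = |x − 7|·|4x^2 + 31x + 222|.
Assume first that |x − 7| < 2, so |x| < 9. Then |4x^2 + 31x + 222| ≤ 4·9^2 + 31·9 + 222 = 825.
Hence |(4x^3 + 3x^2 + 5x - 4) − 1550| ≤ 825|x − 7| < ε provided |x − 7| < ε/825.
Take δ = min(2, ε/825). Then 0 < |x − 7| < δ gives both |x − 7| < 2 and |x − 7| < ε/825, so |(4x^3 + 3x^2 + 5x - 4) − 1550| < ε.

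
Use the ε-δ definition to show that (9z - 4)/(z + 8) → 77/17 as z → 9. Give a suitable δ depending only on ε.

Suppose ε > 0. We want δ > 0 with 0 < |z − 9| < δ ⇒ |(9z - 4)/(z + 8) − (77/17)| < ε.
Combining over a common denominator, (9z - 4)/(z + 8) − (77/17) = [(9z - 4)·17 − 77·(z + 8)] / [17·(z + 8)] = 76(z − 9) / (17(z + 8)).
So |(9z - 4)/(z + 8) − (77/17)| = 76|z − 9| / (17·|z + 8|).
Restrict δ ≤ 17/2. Then |z − 9| < 17/2 gives |z + 8| = |(z − 9) + 17| ≥ 17 − 17/2 = 17/2.
Hence |(9z - 4)/(z + 8) − (77/17)| < 76|z − 9|/(17·(17/2)) = (152/289)|z − 9|, which is < ε once |z − 9| < (289/152)ε.
Take δ = min(17/2, (289/152)ε). Then 0 < |z − 9| < δ forces both bounds, so |(9z - 4)/(z + 8) − (77/17)| < ε.

δ = min(17/2, (289/152)ε)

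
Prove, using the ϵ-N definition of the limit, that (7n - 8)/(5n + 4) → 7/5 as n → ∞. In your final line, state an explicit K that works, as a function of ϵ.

K = (68/25)/ϵ

Let ϵ > 0. For n ≥ 1, |(7n - 8)/(5n + 4) − (7/5)| = |-68|/(5(5n + 4)) = 68/(5(5n + 4)).
Since 5n + 4 ≥ 5n for n ≥ 1, this is ≤ 68/(5·5n) = (68/25)/n.
So |(7n - 8)/(5n + 4) − (7/5)| < ϵ whenever n > (68/25)/ϵ.
Take K = (68/25)/ϵ. If n > K then |(7n - 8)/(5n + 4) − (7/5)| ≤ (68/25)/n < ϵ.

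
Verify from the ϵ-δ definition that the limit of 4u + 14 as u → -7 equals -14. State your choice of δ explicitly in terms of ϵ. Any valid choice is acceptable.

Let ϵ > 0. We need δ > 0 so that 0 < |u + 7| < δ implies |(4u + 14) + 14| < ϵ.
|(4u + 14) + 14| = |4u + 28| = 4|u + 7|.
So 4|u + 7| < ϵ exactly when |u + 7| < ϵ/4.
Take δ = ϵ/4. If 0 < |u + 7| < δ then |(4u + 14) + 14| = 4|u + 7| < 4·(ϵ/4) = ϵ.

δ = ϵ/4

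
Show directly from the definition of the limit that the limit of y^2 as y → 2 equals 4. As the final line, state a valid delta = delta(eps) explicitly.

delta = min(1, eps/5)

Let eps > 0 be given. We seek delta > 0 with 0 < |y − 2| < delta ⇒ |y^2 − 4| < eps.
Factor: y^2 − 4 = (y − 2)(y + 2), so |y^2 − 4| = |y − 2|·|y + 2|.
Restrict delta ≤ 1. Then |y − 2| < 1 gives |y| < 3, so by the triangle inequality |y + 2| ≤ 3 + 2 = 5.
Hence |y^2 − 4| ≤ 5|y − 2|, which is < eps once |y − 2| < eps/5.
Take delta = min(1, eps/5). If 0 < |y − 2| < delta then both bounds hold and |y^2 − 4| ≤ 5|y − 2| < 5·(eps/5) = eps.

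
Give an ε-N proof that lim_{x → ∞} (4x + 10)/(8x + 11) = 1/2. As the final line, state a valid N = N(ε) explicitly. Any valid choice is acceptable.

N = (9/16)/ε

Suppose ε > 0. We seek N > 0 such that x > N implies |(4x + 10)/(8x + 11) − (1/2)| < ε.
(4x + 10)/(8x + 11) − (1/2) = (8(4x + 10) − 4(8x + 11)) / (8(8x + 11)) = 36/(8(8x + 11)).
For x > 0 we have 8x + 11 > 8x, so |(4x + 10)/(8x + 11) − (1/2)| = 36/(8(8x + 11)) < 36/(8·8x) = (9/16)/x.
Thus |(4x + 10)/(8x + 11) − (1/2)| < ε whenever x > (9/16)/ε.
Take N = (9/16)/ε. If x > N then |(4x + 10)/(8x + 11) − (1/2)| < (9/16)/x < ε.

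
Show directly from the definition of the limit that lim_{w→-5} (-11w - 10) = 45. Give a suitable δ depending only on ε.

Let ε > 0 be given. We need δ > 0 so that 0 < |w + 5| < δ implies |(-11w - 10) − 45| < ε.
|(-11w - 10) − 45| = |-11w - 55| = 11|w + 5|.
Thus it suffices that |w + 5| < ε/11.
Take δ = ε/11. If 0 < |w + 5| < δ then |(-11w - 10) − 45| = 11|w + 5| < 11·(ε/11) = ε.

δ = ε/11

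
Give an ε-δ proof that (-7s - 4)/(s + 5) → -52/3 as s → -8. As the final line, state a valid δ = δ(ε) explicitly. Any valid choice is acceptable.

δ = min(3/2, (9/62)ε)

Let ε > 0 be given. We want δ > 0 with 0 < |s + 8| < δ ⇒ |(-7s - 4)/(s + 5) + 52/3| < ε.
Combining over a common denominator, (-7s - 4)/(s + 5) + 52/3 = [(-7s - 4)·(-3) − 52·(s + 5)] / [(-3)·(s + 5)] = -31(s + 8) / ((-3)(s + 5)).
So |(-7s - 4)/(s + 5) + 52/3| = 31|s + 8| / (3·|s + 5|).
Restrict δ ≤ 3/2. Then |s + 8| < 3/2 gives |s + 5| = |(s + 8) + (-3)| ≥ 3 − 3/2 = 3/2.
Hence |(-7s - 4)/(s + 5) + 52/3| < 31|s + 8|/(3·(3/2)) = (62/9)|s + 8|, which is < ε once |s + 8| < (9/62)ε.
Take δ = min(3/2, (9/62)ε). Then 0 < |s + 8| < δ forces both bounds, so |(-7s - 4)/(s + 5) + 52/3| < ε.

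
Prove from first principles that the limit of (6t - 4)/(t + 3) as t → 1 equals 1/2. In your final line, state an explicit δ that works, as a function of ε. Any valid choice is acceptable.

δ = min(2, (4/11)ε)

Suppose ε > 0. We want δ > 0 with 0 < |t − 1| < δ ⇒ |(6t - 4)/(t + 3) − (1/2)| < ε.
Combining over a common denominator, (6t - 4)/(t + 3) − (1/2) = [(6t - 4)·4 − 2·(t + 3)] / [4·(t + 3)] = 22(t − 1) / (4(t + 3)).
So |(6t - 4)/(t + 3) − (1/2)| = 22|t − 1| / (4·|t + 3|).
Restrict δ ≤ 2. Then |t − 1| < 2 gives |t + 3| = |(t − 1) + 4| ≥ 4 − 2 = 2.
Hence |(6t - 4)/(t + 3) − (1/2)| < 22|t − 1|/(4·2) = (11/4)|t − 1|, which is < ε once |t − 1| < (4/11)ε.
Take δ = min(2, (4/11)ε). Then 0 < |t − 1| < δ forces both bounds, so |(6t - 4)/(t + 3) − (1/2)| < ε.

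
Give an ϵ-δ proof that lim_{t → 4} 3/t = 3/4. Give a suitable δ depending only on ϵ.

Suppose ϵ > 0. We seek δ > 0 such that 0 < |t − 4| < δ implies |3/t − (3/4)| < ϵ.
|3/t − (3/4)| = 3·|4 − t|/(4·|t|) = 3|t − 4|/(4|t|).
Restrict δ ≤ 2. Then |t − 4| < 2 gives |t| > 2, so 4|t| > 8.
Then |3/t − (3/4)| < 3|t − 4|/8, which is < ϵ when |t − 4| < (8/3)ϵ.
Take δ = min(2, (8/3)ϵ). Then 0 < |t − 4| < δ gives both |t − 4| < 2 and |t − 4| < (8/3)ϵ, so |3/t − (3/4)| < ϵ.

δ = min(2, (8/3)ϵ)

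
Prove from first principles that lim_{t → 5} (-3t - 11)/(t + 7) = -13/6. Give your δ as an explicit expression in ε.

δ = min(6, (36/5)ε)

Fix ε > 0. We want δ > 0 with 0 < |t − 5| < δ ⇒ |(-3t - 11)/(t + 7) + 13/6| < ε.
Combining over a common denominator, (-3t - 11)/(t + 7) + 13/6 = [(-3t - 11)·12 − (-26)·(t + 7)] / [12·(t + 7)] = -10(t − 5) / (12(t + 7)).
So |(-3t - 11)/(t + 7) + 13/6| = 10|t − 5| / (12·|t + 7|).
Require δ ≤ 6, so |t + 7| ≥ |12| − |t − 5| > 12 − 6 = 6.
Hence |(-3t - 11)/(t + 7) + 13/6| < 10|t − 5|/(12·6) = (5/36)|t − 5|, which is < ε once |t − 5| < (36/5)ε.
Take δ = min(6, (36/5)ε). Then 0 < |t − 5| < δ forces both bounds, so |(-3t - 11)/(t + 7) + 13/6| < ε.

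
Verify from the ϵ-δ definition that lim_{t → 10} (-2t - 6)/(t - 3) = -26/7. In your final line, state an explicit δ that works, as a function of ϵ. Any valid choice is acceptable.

δ = min(7/2, (49/24)ϵ)

Let ϵ > 0. We want δ > 0 with 0 < |t − 10| < δ ⇒ |(-2t - 6)/(t - 3) + 26/7| < ϵ.
Combining over a common denominator, (-2t - 6)/(t - 3) + 26/7 = [(-2t - 6)·7 − (-26)·(t - 3)] / [7·(t - 3)] = 12(t − 10) / (7(t - 3)).
So |(-2t - 6)/(t - 3) + 26/7| = 12|t − 10| / (7·|t − 3|).
Require δ ≤ 7/2, so |t − 3| ≥ |7| − |t − 10| > 7 − 7/2 = 7/2.
Hence |(-2t - 6)/(t - 3) + 26/7| < 12|t − 10|/(7·(7/2)) = (24/49)|t − 10|, which is < ϵ once |t − 10| < (49/24)ϵ.
Take δ = min(7/2, (49/24)ϵ). Then 0 < |t − 10| < δ forces both bounds, so |(-2t - 6)/(t - 3) + 26/7| < ϵ.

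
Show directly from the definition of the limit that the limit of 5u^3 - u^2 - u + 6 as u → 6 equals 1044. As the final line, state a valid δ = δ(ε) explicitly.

Let ε > 0 be given. We want δ > 0 such that 0 < |u − 6| < δ implies |(5u^3 - u^2 - u + 6) − 1044| < ε.
(5u^3 - u^2 - u + 6) − 1044 = 5u^3 - u^2 - u - 1038 = (u − 6)(5u^2 + 29u + 173).
So |(5u^3 - u^2 - u + 6) − 1044| = |u − 6|·|5u^2 + 29u + 173|.
Require δ ≤ 1. Then |u − 6| < 1 gives |u| < 7, and by the triangle inequality |5u^2 + 29u + 173| ≤ 5·7^2 + 29·7 + 173 = 621.
Hence |(5u^3 - u^2 - u + 6) − 1044| ≤ 621|u − 6| < ε provided |u − 6| < ε/621.
Take δ = min(1, ε/621). Then 0 < |u − 6| < δ gives both |u − 6| < 1 and |u − 6| < ε/621, so |(5u^3 - u^2 - u + 6) − 1044| < ε.

δ = min(1, ε/621)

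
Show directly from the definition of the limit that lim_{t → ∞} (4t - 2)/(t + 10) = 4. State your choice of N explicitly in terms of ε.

Fix ε > 0. We seek N > 0 such that t > N implies |(4t - 2)/(t + 10) − 4| < ε.
(4t - 2)/(t + 10) − 4 = ((4t - 2) − 4(t + 10)) / ((t + 10)) = -42/((t + 10)).
For t > 0 we have t + 10 > t, so |(4t - 2)/(t + 10) − 4| = 42/((t + 10)) < 42/(t) = 42/t.
Thus |(4t - 2)/(t + 10) − 4| < ε whenever t > 42/ε.
Take N = 42/ε. If t > N then |(4t - 2)/(t + 10) − 4| < 42/t < ε.

N = 42/ε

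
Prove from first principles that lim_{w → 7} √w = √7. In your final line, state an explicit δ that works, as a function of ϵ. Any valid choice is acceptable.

Fix ϵ > 0. We want δ > 0 such that 0 < |w − 7| < δ implies |√w − √7| < ϵ.
Rationalise: √w − √7 = (w − 7)/(√w + √7), so |√w − √7| = |w − 7|/(√w + √7).
Restrict δ ≤ 7 so that |w − 7| < 7 forces w > 0, and then √w + √7 > √7.
Hence |√w − √7| < |w − 7|/√7, which is < ϵ once |w − 7| < √7·ϵ.
Take δ = min(7, √7·ϵ). If 0 < |w − 7| < δ then w > 0 and |√w − √7| < |w − 7|/√7 < ϵ.

δ = min(7, √7·ϵ)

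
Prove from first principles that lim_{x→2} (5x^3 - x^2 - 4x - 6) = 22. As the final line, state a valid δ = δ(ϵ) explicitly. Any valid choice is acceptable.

δ = min(2, ϵ/130)

Let ϵ > 0. We want δ > 0 such that 0 < |x − 2| < δ implies |(5x^3 - x^2 - 4x - 6) − 22| < ϵ.
(5x^3 - x^2 - 4x - 6) − 22 = 5x^3 - x^2 - 4x - 28 = (x − 2)(5x^2 + 9x + 14).
So |(5x^3 - x^2 - 4x - 6) − 22| = |x − 2|·|5x^2 + 9x + 14|.
Assume first that |x − 2| < 2, so |x| < 4. Then |5x^2 + 9x + 14| ≤ 5·4^2 + 9·4 + 14 = 130.
Hence |(5x^3 - x^2 - 4x - 6) − 22| ≤ 130|x − 2| < ϵ provided |x − 2| < ϵ/130.
Choosing δ = min(2, ϵ/130) ensures both conditions, hence |(5x^3 - x^2 - 4x - 6) − 22| < ϵ.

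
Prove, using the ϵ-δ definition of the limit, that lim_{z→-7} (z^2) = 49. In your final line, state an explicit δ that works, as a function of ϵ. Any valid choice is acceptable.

δ = min(1, ϵ/15)

Let ϵ > 0. We seek δ > 0 with 0 < |z + 7| < δ ⇒ |z^2 − 49| < ϵ.
Factor: z^2 − 49 = (z + 7)(z - 7), so |z^2 − 49| = |z + 7|·|z - 7|.
Impose δ ≤ 1 so that |z| < 8; then |z - 7| ≤ 15.
Hence |z^2 − 49| ≤ 15|z + 7|, which is < ϵ once |z + 7| < ϵ/15.
Take δ = min(1, ϵ/15). If 0 < |z + 7| < δ then both bounds hold and |z^2 − 49| ≤ 15|z + 7| < 15·(ϵ/15) = ϵ.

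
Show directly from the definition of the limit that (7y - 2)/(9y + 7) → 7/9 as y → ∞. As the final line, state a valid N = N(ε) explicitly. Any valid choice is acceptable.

Let ε > 0. We seek N > 0 such that y > N implies |(7y - 2)/(9y + 7) − (7/9)| < ε.
(7y - 2)/(9y + 7) − (7/9) = (9(7y - 2) − 7(9y + 7)) / (9(9y + 7)) = -67/(9(9y + 7)).
For y > 0 we have 9y + 7 > 9y, so |(7y - 2)/(9y + 7) − (7/9)| = 67/(9(9y + 7)) < 67/(9·9y) = (67/81)/y.
Thus |(7y - 2)/(9y + 7) − (7/9)| < ε whenever y > (67/81)/ε.
Take N = (67/81)/ε. If y > N then |(7y - 2)/(9y + 7) − (7/9)| < (67/81)/y < ε.

N = (67/81)/ε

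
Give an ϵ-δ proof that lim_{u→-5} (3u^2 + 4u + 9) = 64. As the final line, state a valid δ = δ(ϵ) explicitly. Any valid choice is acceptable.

Fix ϵ > 0. We want δ > 0 such that 0 < |u + 5| < δ implies |(3u^2 + 4u + 9) − 64| < ϵ.
(3u^2 + 4u + 9) − 64 = 3u^2 + 4u - 55 = (u + 5)(3u - 11).
So |(3u^2 + 4u + 9) − 64| = |u + 5|·|3u - 11|.
Require δ ≤ 1. Then |u + 5| < 1 gives |u| < 6, and by the triangle inequality |3u - 11| ≤ 3·6 + 11 = 29.
Hence |(3u^2 + 4u + 9) − 64| ≤ 29|u + 5| < ϵ provided |u + 5| < ϵ/29.
Take δ = min(1, ϵ/29). Then 0 < |u + 5| < δ gives both |u + 5| < 1 and |u + 5| < ϵ/29, so |(3u^2 + 4u + 9) − 64| < ϵ.

δ = min(1, ϵ/29)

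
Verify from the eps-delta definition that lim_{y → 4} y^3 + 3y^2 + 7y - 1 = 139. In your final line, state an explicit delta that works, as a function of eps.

delta = min(1, eps/95)

Fix eps > 0. We want delta > 0 such that 0 < |y − 4| < delta implies |(y^3 + 3y^2 + 7y - 1) − 139| < eps.
(y^3 + 3y^2 + 7y - 1) − 139 = y^3 + 3y^2 + 7y - 140 = (y − 4)(y^2 + 7y + 35).
So |(y^3 + 3y^2 + 7y - 1) − 139| = |y − 4|·|y^2 + 7y + 35|.
Assume first that |y − 4| < 1, so |y| < 5. Then |y^2 + 7y + 35| ≤ 5^2 + 7·5 + 35 = 95.
Hence |(y^3 + 3y^2 + 7y - 1) − 139| ≤ 95|y − 4| < eps provided |y − 4| < eps/95.
Choosing delta = min(1, eps/95) ensures both conditions, hence |(y^3 + 3y^2 + 7y - 1) − 139| < eps.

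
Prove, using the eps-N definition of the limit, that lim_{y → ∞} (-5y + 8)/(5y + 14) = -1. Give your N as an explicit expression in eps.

Fix eps > 0. We seek N > 0 such that y > N implies |(-5y + 8)/(5y + 14) + 1| < eps.
(-5y + 8)/(5y + 14) + 1 = (5(-5y + 8) − (-5)(5y + 14)) / (5(5y + 14)) = 110/(5(5y + 14)).
For y > 0 we have 5y + 14 > 5y, so |(-5y + 8)/(5y + 14) + 1| = 110/(5(5y + 14)) < 110/(5·5y) = (22/5)/y.
Thus |(-5y + 8)/(5y + 14) + 1| < eps whenever y > (22/5)/eps.
Take N = (22/5)/eps. If y > N then |(-5y + 8)/(5y + 14) + 1| < (22/5)/y < eps.

N = (22/5)/eps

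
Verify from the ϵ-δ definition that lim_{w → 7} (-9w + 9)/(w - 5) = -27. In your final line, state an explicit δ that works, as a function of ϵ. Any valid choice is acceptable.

δ = min(1, (1/18)ϵ)

Suppose ϵ > 0. We want δ > 0 with 0 < |w − 7| < δ ⇒ |(-9w + 9)/(w - 5) + 27| < ϵ.
Combining over a common denominator, (-9w + 9)/(w - 5) + 27 = [(-9w + 9)·2 − (-54)·(w - 5)] / [2·(w - 5)] = 36(w − 7) / (2(w - 5)).
So |(-9w + 9)/(w - 5) + 27| = 36|w − 7| / (2·|w − 5|).
Require δ ≤ 1, so |w − 5| ≥ |2| − |w − 7| > 2 − 1 = 1.
Hence |(-9w + 9)/(w - 5) + 27| < 36|w − 7|/(2·1) = 18|w − 7|, which is < ϵ once |w − 7| < (1/18)ϵ.
Take δ = min(1, (1/18)ϵ). Then 0 < |w − 7| < δ forces both bounds, so |(-9w + 9)/(w - 5) + 27| < ϵ.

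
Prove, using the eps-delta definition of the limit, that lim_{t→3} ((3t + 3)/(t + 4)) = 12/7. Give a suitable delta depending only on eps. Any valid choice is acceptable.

Let eps > 0. We want delta > 0 with 0 < |t − 3| < delta ⇒ |(3t + 3)/(t + 4) − (12/7)| < eps.
Combining over a common denominator, (3t + 3)/(t + 4) − (12/7) = [(3t + 3)·7 − 12·(t + 4)] / [7·(t + 4)] = 9(t − 3) / (7(t + 4)).
So |(3t + 3)/(t + 4) − (12/7)| = 9|t − 3| / (7·|t + 4|).
Require delta ≤ 7/2, so |t + 4| ≥ |7| − |t − 3| > 7 − 7/2 = 7/2.
Hence |(3t + 3)/(t + 4) − (12/7)| < 9|t − 3|/(7·(7/2)) = (18/49)|t − 3|, which is < eps once |t − 3| < (49/18)eps.
Take delta = min(7/2, (49/18)eps). Then 0 < |t − 3| < delta forces both bounds, so |(3t + 3)/(t + 4) − (12/7)| < eps.

delta = min(7/2, (49/18)eps)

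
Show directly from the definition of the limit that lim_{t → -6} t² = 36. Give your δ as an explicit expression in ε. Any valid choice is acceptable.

δ = min(2, ε/14)

Let ε > 0. We seek δ > 0 with 0 < |t + 6| < δ ⇒ |t² − 36| < ε.
Factor: t² − 36 = (t + 6)(t - 6), so |t² − 36| = |t + 6|·|t - 6|.
Restrict δ ≤ 2. Then |t + 6| < 2 gives |t| < 8, so by the triangle inequality |t - 6| ≤ 8 + 6 = 14.
Hence |t² − 36| ≤ 14|t + 6|, which is < ε once |t + 6| < ε/14.
Take δ = min(2, ε/14). If 0 < |t + 6| < δ then both bounds hold and |t² − 36| ≤ 14|t + 6| < 14·(ε/14) = ε.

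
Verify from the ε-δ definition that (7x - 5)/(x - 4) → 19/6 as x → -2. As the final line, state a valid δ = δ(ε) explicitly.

Suppose ε > 0. We want δ > 0 with 0 < |x + 2| < δ ⇒ |(7x - 5)/(x - 4) − (19/6)| < ε.
Combining over a common denominator, (7x - 5)/(x - 4) − (19/6) = [(7x - 5)·(-6) − (-19)·(x - 4)] / [(-6)·(x - 4)] = -23(x + 2) / ((-6)(x - 4)).
So |(7x - 5)/(x - 4) − (19/6)| = 23|x + 2| / (6·|x − 4|).
Restrict δ ≤ 3. Then |x + 2| < 3 gives |x − 4| = |(x + 2) + (-6)| ≥ 6 − 3 = 3.
Hence |(7x - 5)/(x - 4) − (19/6)| < 23|x + 2|/(6·3) = (23/18)|x + 2|, which is < ε once |x + 2| < (18/23)ε.
Take δ = min(3, (18/23)ε). Then 0 < |x + 2| < δ forces both bounds, so |(7x - 5)/(x - 4) − (19/6)| < ε.

δ = min(3, (18/23)ε)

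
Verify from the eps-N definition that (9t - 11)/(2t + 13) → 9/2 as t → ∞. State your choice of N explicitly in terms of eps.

Let eps > 0. We seek N > 0 such that t > N implies |(9t - 11)/(2t + 13) − (9/2)| < eps.
(9t - 11)/(2t + 13) − (9/2) = (2(9t - 11) − 9(2t + 13)) / (2(2t + 13)) = -139/(2(2t + 13)).
For t > 0 we have 2t + 13 > 2t, so |(9t - 11)/(2t + 13) − (9/2)| = 139/(2(2t + 13)) < 139/(2·2t) = (139/4)/t.
Thus |(9t - 11)/(2t + 13) − (9/2)| < eps whenever t > (139/4)/eps.
Take N = (139/4)/eps. If t > N then |(9t - 11)/(2t + 13) − (9/2)| < (139/4)/t < eps.

N = (139/4)/eps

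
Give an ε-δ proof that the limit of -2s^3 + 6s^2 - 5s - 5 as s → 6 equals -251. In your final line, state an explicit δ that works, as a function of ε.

Let ε > 0. We want δ > 0 such that 0 < |s − 6| < δ implies |(-2s^3 + 6s^2 - 5s - 5) + 251| < ε.
(-2s^3 + 6s^2 - 5s - 5) + 251 = -2s^3 + 6s^2 - 5s + 246 = (s − 6)(-2s^2 - 6s - 41).
So |(-2s^3 + 6s^2 - 5s - 5) + 251| = |s − 6|·|-2s^2 - 6s - 41|.
Require δ ≤ 2. Then |s − 6| < 2 gives |s| < 8, and by the triangle inequality |-2s^2 - 6s - 41| ≤ 2·8^2 + 6·8 + 41 = 217.
Hence |(-2s^3 + 6s^2 - 5s - 5) + 251| ≤ 217|s − 6| < ε provided |s − 6| < ε/217.
Take δ = min(2, ε/217). Then 0 < |s − 6| < δ gives both |s − 6| < 2 and |s − 6| < ε/217, so |(-2s^3 + 6s^2 - 5s - 5) + 251| < ε.

δ = min(2, ε/217)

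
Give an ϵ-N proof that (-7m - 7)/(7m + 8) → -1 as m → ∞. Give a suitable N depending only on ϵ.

N = (1/7)/ϵ

Let ϵ > 0. For m ≥ 1, |(-7m - 7)/(7m + 8) + 1| = |7|/(7(7m + 8)) = 7/(7(7m + 8)).
Since 7m + 8 ≥ 7m for m ≥ 1, this is ≤ 7/(7·7m) = (1/7)/m.
So |(-7m - 7)/(7m + 8) + 1| < ϵ whenever m > (1/7)/ϵ.
Take N = (1/7)/ϵ. If m > N then |(-7m - 7)/(7m + 8) + 1| ≤ (1/7)/m < ϵ.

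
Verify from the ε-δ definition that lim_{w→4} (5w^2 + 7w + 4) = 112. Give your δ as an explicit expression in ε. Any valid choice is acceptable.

Let ε > 0 be given. We want δ > 0 such that 0 < |w − 4| < δ implies |(5w^2 + 7w + 4) − 112| < ε.
(5w^2 + 7w + 4) − 112 = 5w^2 + 7w - 108 = (w − 4)(5w + 27).
So |(5w^2 + 7w + 4) − 112| = |w − 4|·|5w + 27|.
Assume first that |w − 4| < 1, so |w| < 5. Then |5w + 27| ≤ 5·5 + 27 = 52.
Hence |(5w^2 + 7w + 4) − 112| ≤ 52|w − 4| < ε provided |w − 4| < ε/52.
Choosing δ = min(1, ε/52) ensures both conditions, hence |(5w^2 + 7w + 4) − 112| < ε.

δ = min(1, ε/52)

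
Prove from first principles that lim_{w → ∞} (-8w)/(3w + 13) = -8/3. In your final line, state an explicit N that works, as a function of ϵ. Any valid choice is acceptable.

Suppose ϵ > 0. We seek N > 0 such that w > N implies |(-8w)/(3w + 13) + 8/3| < ϵ.
(-8w)/(3w + 13) + 8/3 = (3(-8w) − (-8)(3w + 13)) / (3(3w + 13)) = 104/(3(3w + 13)).
For w > 0 we have 3w + 13 > 3w, so |(-8w)/(3w + 13) + 8/3| = 104/(3(3w + 13)) < 104/(3·3w) = (104/9)/w.
Thus |(-8w)/(3w + 13) + 8/3| < ϵ whenever w > (104/9)/ϵ.
Take N = (104/9)/ϵ. If w > N then |(-8w)/(3w + 13) + 8/3| < (104/9)/w < ϵ.

N = (104/9)/ϵ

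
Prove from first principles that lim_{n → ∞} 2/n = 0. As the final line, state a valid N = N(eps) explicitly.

N = 2/eps

Let eps > 0 be given. For n ≥ 1, |2/n − 0| = 2/(n) ≤ 2/n.
We need 2/n < eps, i.e. n > 2/eps.
Take N = 2/eps. If n > N then |2/n| ≤ 2/n < eps.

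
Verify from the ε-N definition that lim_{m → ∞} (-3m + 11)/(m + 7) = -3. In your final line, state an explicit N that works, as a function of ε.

Fix ε > 0. For m ≥ 1, |(-3m + 11)/(m + 7) + 3| = |32|/((m + 7)) = 32/((m + 7)).
Since m + 7 ≥ m for m ≥ 1, this is ≤ 32/(m) = 32/m.
So |(-3m + 11)/(m + 7) + 3| < ε whenever m > 32/ε.
Take N = 32/ε. If m > N then |(-3m + 11)/(m + 7) + 3| ≤ 32/m < ε.

N = 32/ε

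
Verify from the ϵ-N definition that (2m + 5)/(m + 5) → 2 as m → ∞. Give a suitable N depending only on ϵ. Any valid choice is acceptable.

N = 5/ϵ

Fix ϵ > 0. For m ≥ 1, |(2m + 5)/(m + 5) − 2| = |-5|/((m + 5)) = 5/((m + 5)).
Since m + 5 ≥ m for m ≥ 1, this is ≤ 5/(m) = 5/m.
So |(2m + 5)/(m + 5) − 2| < ϵ whenever m > 5/ϵ.
Take N = 5/ϵ. If m > N then |(2m + 5)/(m + 5) − 2| ≤ 5/m < ϵ.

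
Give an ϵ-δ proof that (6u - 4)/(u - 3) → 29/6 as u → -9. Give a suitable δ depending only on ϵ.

Fix ϵ > 0. We want δ > 0 with 0 < |u + 9| < δ ⇒ |(6u - 4)/(u - 3) − (29/6)| < ϵ.
Combining over a common denominator, (6u - 4)/(u - 3) − (29/6) = [(6u - 4)·(-12) − (-58)·(u - 3)] / [(-12)·(u - 3)] = -14(u + 9) / ((-12)(u - 3)).
So |(6u - 4)/(u - 3) − (29/6)| = 14|u + 9| / (12·|u − 3|).
Restrict δ ≤ 6. Then |u + 9| < 6 gives |u − 3| = |(u + 9) + (-12)| ≥ 12 − 6 = 6.
Hence |(6u - 4)/(u - 3) − (29/6)| < 14|u + 9|/(12·6) = (7/36)|u + 9|, which is < ϵ once |u + 9| < (36/7)ϵ.
Take δ = min(6, (36/7)ϵ). Then 0 < |u + 9| < δ forces both bounds, so |(6u - 4)/(u - 3) − (29/6)| < ϵ.

δ = min(6, (36/7)ϵ)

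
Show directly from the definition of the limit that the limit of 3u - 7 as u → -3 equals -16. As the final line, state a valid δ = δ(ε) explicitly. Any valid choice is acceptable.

Let ε > 0. We need δ > 0 so that 0 < |u + 3| < δ implies |(3u - 7) + 16| < ε.
|(3u - 7) + 16| = |3u + 9| = 3|u + 3|.
So 3|u + 3| < ε exactly when |u + 3| < ε/3.
Take δ = ε/3. If 0 < |u + 3| < δ then |(3u - 7) + 16| = 3|u + 3| < 3·(ε/3) = ε.

δ = ε/3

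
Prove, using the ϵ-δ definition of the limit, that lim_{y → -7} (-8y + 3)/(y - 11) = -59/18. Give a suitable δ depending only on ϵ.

Suppose ϵ > 0. We want δ > 0 with 0 < |y + 7| < δ ⇒ |(-8y + 3)/(y - 11) + 59/18| < ϵ.
Combining over a common denominator, (-8y + 3)/(y - 11) + 59/18 = [(-8y + 3)·(-18) − 59·(y - 11)] / [(-18)·(y - 11)] = 85(y + 7) / ((-18)(y - 11)).
So |(-8y + 3)/(y - 11) + 59/18| = 85|y + 7| / (18·|y − 11|).
Require δ ≤ 9, so |y − 11| ≥ |-18| − |y + 7| > 18 − 9 = 9.
Hence |(-8y + 3)/(y - 11) + 59/18| < 85|y + 7|/(18·9) = (85/162)|y + 7|, which is < ϵ once |y + 7| < (162/85)ϵ.
Take δ = min(9, (162/85)ϵ). Then 0 < |y + 7| < δ forces both bounds, so |(-8y + 3)/(y - 11) + 59/18| < ϵ.

δ = min(9, (162/85)ϵ)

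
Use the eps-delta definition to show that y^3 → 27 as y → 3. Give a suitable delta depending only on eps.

Let eps > 0. We seek delta > 0 with 0 < |y − 3| < delta ⇒ |y^3 − 27| < eps.
Factor: y^3 − 27 = (y − 3)(y^2 + 3y + 9), so |y^3 − 27| = |y − 3|·|y^2 + 3y + 9|.
Restrict delta ≤ 2. Then |y − 3| < 2 gives |y| < 5, so by the triangle inequality |y^2 + 3y + 9| ≤ 5^2 + 3·5 + 9 = 49.
Hence |y^3 − 27| ≤ 49|y − 3|, which is < eps once |y − 3| < eps/49.
Take delta = min(2, eps/49). If 0 < |y − 3| < delta then both bounds hold and |y^3 − 27| ≤ 49|y − 3| < 49·(eps/49) = eps.

delta = min(2, eps/49)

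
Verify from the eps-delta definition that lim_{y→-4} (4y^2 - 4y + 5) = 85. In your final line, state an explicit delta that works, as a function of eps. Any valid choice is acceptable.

delta = min(1, eps/40)

Let eps > 0. We want delta > 0 such that 0 < |y + 4| < delta implies |(4y^2 - 4y + 5) − 85| < eps.
(4y^2 - 4y + 5) − 85 = 4y^2 - 4y - 80 = (y + 4)(4y - 20).
So |(4y^2 - 4y + 5) − 85| = |y + 4|·|4y - 20|.
Require delta ≤ 1. Then |y + 4| < 1 gives |y| < 5, and by the triangle inequality |4y - 20| ≤ 4·5 + 20 = 40.
Hence |(4y^2 - 4y + 5) − 85| ≤ 40|y + 4| < eps provided |y + 4| < eps/40.
Take delta = min(1, eps/40). Then 0 < |y + 4| < delta gives both |y + 4| < 1 and |y + 4| < eps/40, so |(4y^2 - 4y + 5) − 85| < eps.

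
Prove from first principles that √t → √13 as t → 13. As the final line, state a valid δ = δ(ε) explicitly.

Suppose ε > 0. We want δ > 0 such that 0 < |t − 13| < δ implies |√t − √13| < ε.
Rationalise: √t − √13 = (t − 13)/(√t + √13), so |√t − √13| = |t − 13|/(√t + √13).
Restrict δ ≤ 13 so that |t − 13| < 13 forces t > 0, and then √t + √13 > √13.
Hence |√t − √13| < |t − 13|/√13, which is < ε once |t − 13| < √13·ε.
Take δ = min(13, √13·ε). If 0 < |t − 13| < δ then t > 0 and |√t − √13| < |t − 13|/√13 < ε.

δ = min(13, √13·ε)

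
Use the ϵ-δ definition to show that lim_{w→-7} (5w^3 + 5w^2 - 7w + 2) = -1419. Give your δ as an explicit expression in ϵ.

Let ϵ > 0. We want δ > 0 such that 0 < |w + 7| < δ implies |(5w^3 + 5w^2 - 7w + 2) + 1419| < ϵ.
(5w^3 + 5w^2 - 7w + 2) + 1419 = 5w^3 + 5w^2 - 7w + 1421 = (w + 7)(5w^2 - 30w + 203).
So |(5w^3 + 5w^2 - 7w + 2) + 1419| = |w + 7|·|5w^2 - 30w + 203|.
Assume first that |w + 7| < 2, so |w| < 9. Then |5w^2 - 30w + 203| ≤ 5·9^2 + 30·9 + 203 = 878.
Hence |(5w^3 + 5w^2 - 7w + 2) + 1419| ≤ 878|w + 7| < ϵ provided |w + 7| < ϵ/878.
Choosing δ = min(2, ϵ/878) ensures both conditions, hence |(5w^3 + 5w^2 - 7w + 2) + 1419| < ϵ.

δ = min(2, ϵ/878)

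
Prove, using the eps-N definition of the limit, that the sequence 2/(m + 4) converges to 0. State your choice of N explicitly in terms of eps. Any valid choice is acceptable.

N = 2/eps

Let eps > 0. For m ≥ 1, |2/(m + 4) − 0| = 2/(m + 4) ≤ 2/m.
We need 2/m < eps, i.e. m > 2/eps.
Take N = 2/eps. If m > N then |2/(m + 4)| ≤ 2/m < eps.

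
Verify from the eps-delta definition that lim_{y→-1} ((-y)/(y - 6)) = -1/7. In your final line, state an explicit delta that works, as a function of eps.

delta = min(7/2, (49/12)eps)

Let eps > 0 be given. We want delta > 0 with 0 < |y + 1| < delta ⇒ |(-y)/(y - 6) + 1/7| < eps.
Combining over a common denominator, (-y)/(y - 6) + 1/7 = [(-y)·(-7) − 1·(y - 6)] / [(-7)·(y - 6)] = 6(y + 1) / ((-7)(y - 6)).
So |(-y)/(y - 6) + 1/7| = 6|y + 1| / (7·|y − 6|).
Restrict delta ≤ 7/2. Then |y + 1| < 7/2 gives |y − 6| = |(y + 1) + (-7)| ≥ 7 − 7/2 = 7/2.
Hence |(-y)/(y - 6) + 1/7| < 6|y + 1|/(7·(7/2)) = (12/49)|y + 1|, which is < eps once |y + 1| < (49/12)eps.
Take delta = min(7/2, (49/12)eps). Then 0 < |y + 1| < delta forces both bounds, so |(-y)/(y - 6) + 1/7| < eps.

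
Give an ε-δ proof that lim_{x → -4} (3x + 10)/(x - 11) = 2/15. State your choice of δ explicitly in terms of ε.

Suppose ε > 0. We want δ > 0 with 0 < |x + 4| < δ ⇒ |(3x + 10)/(x - 11) − (2/15)| < ε.
Combining over a common denominator, (3x + 10)/(x - 11) − (2/15) = [(3x + 10)·(-15) − (-2)·(x - 11)] / [(-15)·(x - 11)] = -43(x + 4) / ((-15)(x - 11)).
So |(3x + 10)/(x - 11) − (2/15)| = 43|x + 4| / (15·|x − 11|).
Require δ ≤ 15/2, so |x − 11| ≥ |-15| − |x + 4| > 15 − 15/2 = 15/2.
Hence |(3x + 10)/(x - 11) − (2/15)| < 43|x + 4|/(15·(15/2)) = (86/225)|x + 4|, which is < ε once |x + 4| < (225/86)ε.
Take δ = min(15/2, (225/86)ε). Then 0 < |x + 4| < δ forces both bounds, so |(3x + 10)/(x - 11) − (2/15)| < ε.

δ = min(15/2, (225/86)ε)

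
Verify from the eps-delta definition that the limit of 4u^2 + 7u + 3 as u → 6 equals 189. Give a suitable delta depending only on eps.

Fix eps > 0. We want delta > 0 such that 0 < |u − 6| < delta implies |(4u^2 + 7u + 3) − 189| < eps.
(4u^2 + 7u + 3) − 189 = 4u^2 + 7u - 186 = (u − 6)(4u + 31).
So |(4u^2 + 7u + 3) − 189| = |u − 6|·|4u + 31|.
Require delta ≤ 1. Then |u − 6| < 1 gives |u| < 7, and by the triangle inequality |4u + 31| ≤ 4·7 + 31 = 59.
Hence |(4u^2 + 7u + 3) − 189| ≤ 59|u − 6| < eps provided |u − 6| < eps/59.
Choosing delta = min(1, eps/59) ensures both conditions, hence |(4u^2 + 7u + 3) − 189| < eps.

delta = min(1, eps/59)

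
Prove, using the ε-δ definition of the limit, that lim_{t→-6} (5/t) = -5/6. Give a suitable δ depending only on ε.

Suppose ε > 0. We seek δ > 0 such that 0 < |t + 6| < δ implies |5/t + 5/6| < ε.
|5/t + 5/6| = 5·|-6 − t|/(6·|t|) = 5|t + 6|/(6|t|).
Require δ ≤ 3 so that |t| > 6 − 3 = 3, hence 6|t| > 18.
Then |5/t + 5/6| < 5|t + 6|/18, which is < ε when |t + 6| < (18/5)ε.
Take δ = min(3, (18/5)ε). Then 0 < |t + 6| < δ gives both |t + 6| < 3 and |t + 6| < (18/5)ε, so |5/t + 5/6| < ε.

δ = min(3, (18/5)ε)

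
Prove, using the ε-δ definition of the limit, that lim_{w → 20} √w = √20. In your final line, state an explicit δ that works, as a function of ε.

Let ε > 0. We want δ > 0 such that 0 < |w − 20| < δ implies |√w − √20| < ε.
Multiplying by the conjugate, |√w − √20| = |w − 20|/(√w + √20).
Restrict δ ≤ 20 so that |w − 20| < 20 forces w > 0, and then √w + √20 > √20.
Hence |√w − √20| < |w − 20|/√20, which is < ε once |w − 20| < √20·ε.
Take δ = min(20, √20·ε). If 0 < |w − 20| < δ then w > 0 and |√w − √20| < |w − 20|/√20 < ε.

δ = min(20, √20·ε)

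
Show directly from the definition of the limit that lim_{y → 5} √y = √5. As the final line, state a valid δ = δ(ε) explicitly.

δ = min(5, √5·ε)

Suppose ε > 0. We want δ > 0 such that 0 < |y − 5| < δ implies |√y − √5| < ε.
Rationalise: √y − √5 = (y − 5)/(√y + √5), so |√y − √5| = |y − 5|/(√y + √5).
Restrict δ ≤ 5 so that |y − 5| < 5 forces y > 0, and then √y + √5 > √5.
Hence |√y − √5| < |y − 5|/√5, which is < ε once |y − 5| < √5·ε.
Take δ = min(5, √5·ε). If 0 < |y − 5| < δ then y > 0 and |√y − √5| < |y − 5|/√5 < ε.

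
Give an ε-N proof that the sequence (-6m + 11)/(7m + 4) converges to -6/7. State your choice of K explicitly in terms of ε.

K = (101/49)/ε

Fix ε > 0. For m ≥ 1, |(-6m + 11)/(7m + 4) + 6/7| = |101|/(7(7m + 4)) = 101/(7(7m + 4)).
Since 7m + 4 ≥ 7m for m ≥ 1, this is ≤ 101/(7·7m) = (101/49)/m.
So |(-6m + 11)/(7m + 4) + 6/7| < ε whenever m > (101/49)/ε.
Take K = (101/49)/ε. If m > K then |(-6m + 11)/(7m + 4) + 6/7| ≤ (101/49)/m < ε.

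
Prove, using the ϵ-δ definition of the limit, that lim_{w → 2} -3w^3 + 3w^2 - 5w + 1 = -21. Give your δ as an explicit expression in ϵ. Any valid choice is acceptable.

δ = min(2, ϵ/71)

Fix ϵ > 0. We want δ > 0 such that 0 < |w − 2| < δ implies |(-3w^3 + 3w^2 - 5w + 1) + 21| < ϵ.
(-3w^3 + 3w^2 - 5w + 1) + 21 = -3w^3 + 3w^2 - 5w + 22 = (w − 2)(-3w^2 - 3w - 11).
So |(-3w^3 + 3w^2 - 5w + 1) + 21| = |w − 2|·|-3w^2 - 3w - 11|.
Require δ ≤ 2. Then |w − 2| < 2 gives |w| < 4, and by the triangle inequality |-3w^2 - 3w - 11| ≤ 3·4^2 + 3·4 + 11 = 71.
Hence |(-3w^3 + 3w^2 - 5w + 1) + 21| ≤ 71|w − 2| < ϵ provided |w − 2| < ϵ/71.
Choosing δ = min(2, ϵ/71) ensures both conditions, hence |(-3w^3 + 3w^2 - 5w + 1) + 21| < ϵ.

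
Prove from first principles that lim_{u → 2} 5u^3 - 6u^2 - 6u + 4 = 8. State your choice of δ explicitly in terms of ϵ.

Suppose ϵ > 0. We want δ > 0 such that 0 < |u − 2| < δ implies |(5u^3 - 6u^2 - 6u + 4) − 8| < ϵ.
(5u^3 - 6u^2 - 6u + 4) − 8 = 5u^3 - 6u^2 - 6u - 4 = (u − 2)(5u^2 + 4u + 2).
So |(5u^3 - 6u^2 - 6u + 4) − 8| = |u − 2|·|5u^2 + 4u + 2|.
Assume first that |u − 2| < 2, so |u| < 4. Then |5u^2 + 4u + 2| ≤ 5·4^2 + 4·4 + 2 = 98.
Hence |(5u^3 - 6u^2 - 6u + 4) − 8| ≤ 98|u − 2| < ϵ provided |u − 2| < ϵ/98.
Choosing δ = min(2, ϵ/98) ensures both conditions, hence |(5u^3 - 6u^2 - 6u + 4) − 8| < ϵ.

δ = min(2, ϵ/98)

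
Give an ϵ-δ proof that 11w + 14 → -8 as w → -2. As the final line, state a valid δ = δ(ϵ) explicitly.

Suppose ϵ > 0. We need δ > 0 so that 0 < |w + 2| < δ implies |(11w + 14) + 8| < ϵ.
|(11w + 14) + 8| = |11w + 22| = 11|w + 2|.
Thus it suffices that |w + 2| < ϵ/11.
Take δ = ϵ/11. If 0 < |w + 2| < δ then |(11w + 14) + 8| = 11|w + 2| < 11·(ϵ/11) = ϵ.

δ = ϵ/11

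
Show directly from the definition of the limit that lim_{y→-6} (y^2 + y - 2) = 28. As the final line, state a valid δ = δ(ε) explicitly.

Let ε > 0. We want δ > 0 such that 0 < |y + 6| < δ implies |(y^2 + y - 2) − 28| < ε.
(y^2 + y - 2) − 28 = y^2 + y - 30 = (y + 6)(y - 5).
So |(y^2 + y - 2) − 28| = |y + 6|·|y - 5|.
Require δ ≤ 1. Then |y + 6| < 1 gives |y| < 7, and by the triangle inequality |y - 5| ≤ 7 + 5 = 12.
Hence |(y^2 + y - 2) − 28| ≤ 12|y + 6| < ε provided |y + 6| < ε/12.
Choosing δ = min(1, ε/12) ensures both conditions, hence |(y^2 + y - 2) − 28| < ε.

δ = min(1, ε/12)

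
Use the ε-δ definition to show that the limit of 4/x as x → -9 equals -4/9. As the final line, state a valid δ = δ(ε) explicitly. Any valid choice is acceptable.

δ = min(9/2, (81/8)ε)

Fix ε > 0. We seek δ > 0 such that 0 < |x + 9| < δ implies |4/x + 4/9| < ε.
|4/x + 4/9| = 4·|-9 − x|/(9·|x|) = 4|x + 9|/(9|x|).
Restrict δ ≤ 9/2. Then |x + 9| < 9/2 gives |x| > 9/2, so 9|x| > 81/2.
Then |4/x + 4/9| < 4|x + 9|/(81/2), which is < ε when |x + 9| < (81/8)ε.
Take δ = min(9/2, (81/8)ε). Then 0 < |x + 9| < δ gives both |x + 9| < 9/2 and |x + 9| < (81/8)ε, so |4/x + 4/9| < ε.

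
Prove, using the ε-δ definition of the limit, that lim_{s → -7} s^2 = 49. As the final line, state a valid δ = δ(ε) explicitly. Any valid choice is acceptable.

Suppose ε > 0. We seek δ > 0 with 0 < |s + 7| < δ ⇒ |s^2 − 49| < ε.
Factor: s^2 − 49 = (s + 7)(s - 7), so |s^2 − 49| = |s + 7|·|s - 7|.
Impose δ ≤ 1 so that |s| < 8; then |s - 7| ≤ 15.
Hence |s^2 − 49| ≤ 15|s + 7|, which is < ε once |s + 7| < ε/15.
Take δ = min(1, ε/15). If 0 < |s + 7| < δ then both bounds hold and |s^2 − 49| ≤ 15|s + 7| < 15·(ε/15) = ε.

δ = min(1, ε/15)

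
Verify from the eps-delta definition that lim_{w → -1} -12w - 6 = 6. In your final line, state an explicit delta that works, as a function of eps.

delta = eps/12

Suppose eps > 0. We need delta > 0 so that 0 < |w + 1| < delta implies |(-12w - 6) − 6| < eps.
Since (-12w - 6) − 6 = -12(w + 1), we have |(-12w - 6) − 6| = 12|w + 1|.
So 12|w + 1| < eps exactly when |w + 1| < eps/12.
Take delta = eps/12. If 0 < |w + 1| < delta then |(-12w - 6) − 6| = 12|w + 1| < 12·(eps/12) = eps.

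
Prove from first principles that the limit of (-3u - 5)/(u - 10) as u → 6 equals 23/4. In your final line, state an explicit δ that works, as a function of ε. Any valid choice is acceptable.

Fix ε > 0. We want δ > 0 with 0 < |u − 6| < δ ⇒ |(-3u - 5)/(u - 10) − (23/4)| < ε.
Combining over a common denominator, (-3u - 5)/(u - 10) − (23/4) = [(-3u - 5)·(-4) − (-23)·(u - 10)] / [(-4)·(u - 10)] = 35(u − 6) / ((-4)(u - 10)).
So |(-3u - 5)/(u - 10) − (23/4)| = 35|u − 6| / (4·|u − 10|).
Restrict δ ≤ 2. Then |u − 6| < 2 gives |u − 10| = |(u − 6) + (-4)| ≥ 4 − 2 = 2.
Hence |(-3u - 5)/(u - 10) − (23/4)| < 35|u − 6|/(4·2) = (35/8)|u − 6|, which is < ε once |u − 6| < (8/35)ε.
Take δ = min(2, (8/35)ε). Then 0 < |u − 6| < δ forces both bounds, so |(-3u - 5)/(u - 10) − (23/4)| < ε.

δ = min(2, (8/35)ε)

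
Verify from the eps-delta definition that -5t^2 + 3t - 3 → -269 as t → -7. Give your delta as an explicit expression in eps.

Fix eps > 0. We want delta > 0 such that 0 < |t + 7| < delta implies |(-5t^2 + 3t - 3) + 269| < eps.
(-5t^2 + 3t - 3) + 269 = -5t^2 + 3t + 266 = (t + 7)(-5t + 38).
So |(-5t^2 + 3t - 3) + 269| = |t + 7|·|-5t + 38|.
Assume first that |t + 7| < 1, so |t| < 8. Then |-5t + 38| ≤ 5·8 + 38 = 78.
Hence |(-5t^2 + 3t - 3) + 269| ≤ 78|t + 7| < eps provided |t + 7| < eps/78.
Take delta = min(1, eps/78). Then 0 < |t + 7| < delta gives both |t + 7| < 1 and |t + 7| < eps/78, so |(-5t^2 + 3t - 3) + 269| < eps.

delta = min(1, eps/78)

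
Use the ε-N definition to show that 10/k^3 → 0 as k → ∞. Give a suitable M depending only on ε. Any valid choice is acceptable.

Fix ε > 0. For k ≥ 1, |10/k^3 − 0| = 10/k^3.
10/k^3 < ε ⇔ k^3 > 10/ε ⇔ k > (10/ε)^{1/3}.
Take M = (10/ε)^{1/3}. Then k > M implies 10/k^3 < ε.

M = (10/ε)^{1/3}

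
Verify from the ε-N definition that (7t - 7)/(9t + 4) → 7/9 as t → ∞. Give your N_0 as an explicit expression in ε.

Fix ε > 0. We seek N_0 > 0 such that t > N_0 implies |(7t - 7)/(9t + 4) − (7/9)| < ε.
(7t - 7)/(9t + 4) − (7/9) = (9(7t - 7) − 7(9t + 4)) / (9(9t + 4)) = -91/(9(9t + 4)).
For t > 0 we have 9t + 4 > 9t, so |(7t - 7)/(9t + 4) − (7/9)| = 91/(9(9t + 4)) < 91/(9·9t) = (91/81)/t.
Thus |(7t - 7)/(9t + 4) − (7/9)| < ε whenever t > (91/81)/ε.
Take N_0 = (91/81)/ε. If t > N_0 then |(7t - 7)/(9t + 4) − (7/9)| < (91/81)/t < ε.

N_0 = (91/81)/ε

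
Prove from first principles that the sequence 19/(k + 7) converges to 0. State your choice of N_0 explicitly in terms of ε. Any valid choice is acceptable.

Let ε > 0. For k ≥ 1, |19/(k + 7) − 0| = 19/(k + 7) ≤ 19/k.
We need 19/k < ε, i.e. k > 19/ε.
Take N_0 = 19/ε. If k > N_0 then |19/(k + 7)| ≤ 19/k < ε.

N_0 = 19/ε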